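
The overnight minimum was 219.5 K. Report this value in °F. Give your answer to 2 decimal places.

First to °C: -53.65 °C.
Then to °F: -64.57 °F.

-64.57 °F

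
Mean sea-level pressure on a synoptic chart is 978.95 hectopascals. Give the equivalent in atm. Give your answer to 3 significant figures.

0.966 atm

1 hPa = 0.000986923 atm, so 978.95 × 0.000986923 = 0.966 atm.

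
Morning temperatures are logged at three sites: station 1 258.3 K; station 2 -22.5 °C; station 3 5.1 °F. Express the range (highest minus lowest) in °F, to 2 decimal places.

station 1: 258.3 K = -14.850 °C.
station 3: 5.1 °F = -14.944 °C.
Spread: (-14.850) − (-22.500) = 7.650 °C = 13.77 °F.

13.77 °F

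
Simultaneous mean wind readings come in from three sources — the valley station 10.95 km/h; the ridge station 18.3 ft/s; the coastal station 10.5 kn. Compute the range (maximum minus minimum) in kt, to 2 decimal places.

the valley station: 10.95 km/h = 5.9125 kt.
the ridge station: 18.3 ft/s = 10.8425 kt.
Spread: 10.8425 − 5.9125 = 4.93 kt.

4.93 kt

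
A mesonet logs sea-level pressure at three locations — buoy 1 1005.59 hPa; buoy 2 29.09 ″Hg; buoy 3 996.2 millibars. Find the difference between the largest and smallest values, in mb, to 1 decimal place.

20.5 mb

buoy 1: 1005.59 hPa = 1005.590 mb.
buoy 2: 29.09 inHg = 985.101 mb.
Spread: 1005.590 − 985.101 = 20.5 mb.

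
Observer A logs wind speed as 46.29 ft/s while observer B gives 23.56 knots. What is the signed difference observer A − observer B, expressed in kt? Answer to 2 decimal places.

observer A: 46.29 ft/s = 27.4261 kt.
Difference: 27.4261 − 23.5600 = 3.87 kt.

3.87 kt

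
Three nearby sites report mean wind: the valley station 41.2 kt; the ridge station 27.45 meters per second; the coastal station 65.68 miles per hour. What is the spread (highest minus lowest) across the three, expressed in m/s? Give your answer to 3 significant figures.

8.17 m/s

the valley station: 41.2 kt = 21.1951 m/s.
the coastal station: 65.68 mph = 29.3616 m/s.
Spread: 29.3616 − 21.1951 = 8.17 m/s.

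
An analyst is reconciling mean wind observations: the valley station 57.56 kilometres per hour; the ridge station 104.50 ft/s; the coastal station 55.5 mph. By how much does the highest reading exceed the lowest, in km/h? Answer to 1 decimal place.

57.1 km/h

the ridge station: 104.50 ft/s = 114.666 km/h.
the coastal station: 55.5 mph = 89.319 km/h.
Spread: 114.666 − 57.560 = 57.1 km/h.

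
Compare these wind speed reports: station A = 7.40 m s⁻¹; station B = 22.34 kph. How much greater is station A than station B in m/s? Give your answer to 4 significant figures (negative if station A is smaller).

1.194 m/s

station B: 22.34 km/h = 6.20556 m/s.
Difference: 7.40000 − 6.20556 = 1.194 m/s.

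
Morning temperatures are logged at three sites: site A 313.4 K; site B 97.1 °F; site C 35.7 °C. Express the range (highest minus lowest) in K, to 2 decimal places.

site A: 313.4 K = 40.250 °C.
site B: 97.1 °F = 36.167 °C.
Spread: 40.250 − 35.700 = 4.550 °C.

4.55 K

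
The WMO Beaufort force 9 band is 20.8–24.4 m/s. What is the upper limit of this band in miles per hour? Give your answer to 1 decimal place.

20.8–24.4 m/s × 2.237 = 46.5–54.6 mph.

54.6 mph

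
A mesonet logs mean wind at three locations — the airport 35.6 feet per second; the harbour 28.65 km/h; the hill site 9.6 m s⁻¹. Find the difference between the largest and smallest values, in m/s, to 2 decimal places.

the airport: 35.6 ft/s = 10.8509 m/s.
the harbour: 28.65 km/h = 7.9583 m/s.
Spread: 10.8509 − 7.9583 = 2.89 m/s.

2.89 m/s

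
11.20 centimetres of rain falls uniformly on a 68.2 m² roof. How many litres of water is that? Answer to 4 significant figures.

Depth: 11.20 cm × 10 = 112 mm.
1 mm over 1 m² is 1 L, so volume = 112 × 68.2 = 7638.4 L ≈ 7638 L.

7638 litres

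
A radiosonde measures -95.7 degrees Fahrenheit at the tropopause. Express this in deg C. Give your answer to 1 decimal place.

°C = (°F − 32) × 5/9 = (-95.7 − 32) / 1.8 = -70.9 °C.

-70.9 °C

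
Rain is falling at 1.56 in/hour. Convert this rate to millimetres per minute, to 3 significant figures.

0.660 mm/minute

1.56 in/hour × 25.4 mm/in × 0.0166667 hour/minute = 0.660 mm/minute.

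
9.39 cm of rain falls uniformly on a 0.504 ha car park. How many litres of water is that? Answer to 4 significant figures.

473300 litres

Depth: 9.39 cm × 10 = 93.9 mm.
Area: 0.504 ha = 5040 m².
1 mm over 1 m² is 1 L, so volume = 93.9 × 5040 = 473256 L ≈ 473300 L.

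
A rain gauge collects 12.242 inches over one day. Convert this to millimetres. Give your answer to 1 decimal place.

1 in = 25.4 mm, so 12.242 × 25.4 = 310.9 mm.

310.9 mm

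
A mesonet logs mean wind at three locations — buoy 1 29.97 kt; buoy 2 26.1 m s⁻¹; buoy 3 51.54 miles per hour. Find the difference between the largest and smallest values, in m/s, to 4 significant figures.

10.68 m/s

buoy 1: 29.97 kt = 15.4179 m/s.
buoy 3: 51.54 mph = 23.0404 m/s.
Spread: 26.1000 − 15.4179 = 10.68 m/s.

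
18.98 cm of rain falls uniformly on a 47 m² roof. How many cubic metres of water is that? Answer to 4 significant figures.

Depth: 18.98 cm × 10 = 189.8 mm.
1 mm over 1 m² is 1 L, so volume = 189.8 × 47 = 8920.6 L = 8.921 m³.

8.921 cubic metres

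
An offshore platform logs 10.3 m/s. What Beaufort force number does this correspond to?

10.3 m/s lies in the Beaufort 5 band (fresh breeze, 8.0–10.7 m/s).

Beaufort force 5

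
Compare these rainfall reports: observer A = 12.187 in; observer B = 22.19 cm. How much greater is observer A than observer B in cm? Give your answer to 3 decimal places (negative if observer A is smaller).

8.765 cm

observer A: 12.187 in = 30.95498 cm.
Difference: 30.95498 − 22.19000 = 8.765 cm.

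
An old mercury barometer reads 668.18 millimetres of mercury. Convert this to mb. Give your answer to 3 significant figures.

891 mb

1 mmHg = 1.33322 mb, so 668.18 × 1.33322 = 891 mb.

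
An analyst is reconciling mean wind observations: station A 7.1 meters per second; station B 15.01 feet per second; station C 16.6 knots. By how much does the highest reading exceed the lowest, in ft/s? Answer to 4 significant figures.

13.01 ft/s

station A: 7.1 m/s = 23.2940 ft/s.
station C: 16.6 kt = 28.0176 ft/s.
Spread: 28.0176 − 15.0100 = 13.01 ft/s.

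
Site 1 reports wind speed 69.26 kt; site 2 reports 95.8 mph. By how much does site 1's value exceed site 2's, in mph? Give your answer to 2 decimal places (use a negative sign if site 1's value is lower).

site 1: 69.26 kt = 79.7030 mph.
Difference: 79.7030 − 95.8000 = -16.10 mph.

-16.10 mph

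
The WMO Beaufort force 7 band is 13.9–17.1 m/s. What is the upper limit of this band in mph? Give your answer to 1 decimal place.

38.3 mph

13.9–17.1 m/s × 2.237 = 31.1–38.3 mph.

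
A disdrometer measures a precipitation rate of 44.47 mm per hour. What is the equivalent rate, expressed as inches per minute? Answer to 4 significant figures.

44.47 mm/hour × 0.0393701 in/mm × 0.0166667 hour/minute = 0.02918 in/minute.

0.02918 in/minute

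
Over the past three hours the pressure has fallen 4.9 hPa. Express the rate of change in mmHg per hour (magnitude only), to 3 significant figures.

4.9 hPa / 3 h × 0.750062 mmHg/hPa = 1.23 mmHg/h.

1.23 mmHg per hour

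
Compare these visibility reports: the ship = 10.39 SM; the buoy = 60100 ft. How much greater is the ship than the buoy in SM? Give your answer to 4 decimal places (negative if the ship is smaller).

-0.9926 SM

the buoy: 60100 ft = 11.382576 SM.
Difference: 10.390000 − 11.382576 = -0.9926 SM.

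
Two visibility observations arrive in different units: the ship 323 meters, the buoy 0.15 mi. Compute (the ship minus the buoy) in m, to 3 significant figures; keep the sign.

the buoy: 0.15 SM = 241.402 m.
Difference: 323.000 − 241.402 = 81.6 m.

81.6 m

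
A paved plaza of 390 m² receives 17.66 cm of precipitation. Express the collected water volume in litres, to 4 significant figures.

68870 litres

Depth: 17.66 cm × 10 = 176.6 mm.
1 mm over 1 m² is 1 L, so volume = 176.6 × 390 = 68874 L ≈ 68870 L.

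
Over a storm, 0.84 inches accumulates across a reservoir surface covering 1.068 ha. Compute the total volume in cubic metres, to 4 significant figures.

Depth: 0.84 in × 25.4 = 21.336 mm.
Area: 1.068 ha = 10680 m².
1 mm over 1 m² is 1 L, so volume = 21.336 × 10680 = 227868.48 L = 227.9 m³.

227.9 cubic metres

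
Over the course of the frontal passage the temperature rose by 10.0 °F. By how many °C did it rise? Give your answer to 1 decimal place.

For a temperature change the 32° offset cancels: Δ°C = 10.0 × 0.5556 = 5.6 °C.

5.6 °C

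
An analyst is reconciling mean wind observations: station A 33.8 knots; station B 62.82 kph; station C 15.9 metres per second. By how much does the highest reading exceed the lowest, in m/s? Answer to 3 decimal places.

station A: 33.8 kt = 17.38822 m/s.
station B: 62.82 km/h = 17.45000 m/s.
Spread: 17.45000 − 15.90000 = 1.550 m/s.

1.550 m/s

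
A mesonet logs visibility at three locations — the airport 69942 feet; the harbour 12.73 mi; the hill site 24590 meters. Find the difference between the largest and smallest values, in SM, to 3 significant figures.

the airport: 69942 ft = 13.2466 SM.
the hill site: 24590 m = 15.2795 SM.
Spread: 15.2795 − 12.7300 = 2.55 SM.

2.55 SM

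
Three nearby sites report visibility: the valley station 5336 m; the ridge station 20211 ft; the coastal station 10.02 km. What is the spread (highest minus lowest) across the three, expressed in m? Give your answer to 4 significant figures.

4684 m

the ridge station: 20211 ft = 6160.31 m.
the coastal station: 10.02 km = 10020.00 m.
Spread: 10020.00 − 5336.00 = 4684 m.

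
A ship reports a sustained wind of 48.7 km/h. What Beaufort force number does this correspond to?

48.7 km/h = 13.5 m/s, which is Beaufort 6 (strong breeze, 10.8–13.8 m/s).

Beaufort force 6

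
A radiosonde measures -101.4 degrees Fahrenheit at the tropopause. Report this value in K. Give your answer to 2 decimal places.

199.04 K

First to °C: -74.11 °C.
Then to K: 199.04 K.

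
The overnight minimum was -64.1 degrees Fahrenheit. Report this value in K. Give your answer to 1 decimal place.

219.8 K

First to °C: -53.39 °C.
Then to K: 219.8 K.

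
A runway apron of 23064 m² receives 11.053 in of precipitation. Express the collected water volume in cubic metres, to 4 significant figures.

Depth: 11.053 in × 25.4 = 280.7462 mm.
1 mm over 1 m² is 1 L, so volume = 280.7462 × 23064 = 6475130.4 L = 6475 m³.

6475 cubic metres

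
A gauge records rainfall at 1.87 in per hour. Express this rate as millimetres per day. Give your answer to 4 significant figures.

1140 mm/day

1.87 in/hour × 25.4 mm/in × 24 hour/day = 1140 mm/day.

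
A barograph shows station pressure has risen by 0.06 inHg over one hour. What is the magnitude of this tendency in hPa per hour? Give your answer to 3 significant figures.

0.06 inHg / 1 h × 33.8639 hPa/inHg = 2.03 hPa/h.

2.03 hPa per hour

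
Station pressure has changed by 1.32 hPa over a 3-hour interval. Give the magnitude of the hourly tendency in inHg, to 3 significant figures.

0.0130 inHg per hour

1.32 hPa / 3 h × 0.02953 inHg/hPa = 0.0130 inHg/h.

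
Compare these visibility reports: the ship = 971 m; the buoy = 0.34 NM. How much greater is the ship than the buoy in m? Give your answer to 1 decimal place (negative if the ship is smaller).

the buoy: 0.34 nmi = 629.680 m.
Difference: 971.000 − 629.680 = 341.3 m.

341.3 m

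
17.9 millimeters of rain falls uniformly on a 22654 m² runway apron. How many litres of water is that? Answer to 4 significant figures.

1 mm over 1 m² is 1 L, so volume = 17.9 × 22654 = 405506.6 L ≈ 405500 L.

405500 litres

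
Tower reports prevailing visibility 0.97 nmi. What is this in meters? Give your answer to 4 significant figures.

1796 m

1 nmi = 1852 m, so 0.97 × 1852 = 1796 m.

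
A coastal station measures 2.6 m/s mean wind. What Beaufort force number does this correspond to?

2.6 m/s lies in the Beaufort 2 band (light breeze, 1.6–3.3 m/s).

Beaufort force 2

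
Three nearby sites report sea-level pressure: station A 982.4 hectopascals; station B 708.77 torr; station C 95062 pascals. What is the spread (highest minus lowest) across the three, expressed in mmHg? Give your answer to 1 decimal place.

28.1 mmHg

station A: 982.4 hPa = 736.860 mmHg.
station C: 95062 Pa = 713.024 mmHg.
Spread: 736.860 − 708.770 = 28.1 mmHg.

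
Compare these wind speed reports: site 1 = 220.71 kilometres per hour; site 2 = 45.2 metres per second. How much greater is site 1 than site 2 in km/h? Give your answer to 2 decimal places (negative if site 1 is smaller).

site 2: 45.2 m/s = 162.7200 km/h.
Difference: 220.7100 − 162.7200 = 57.99 km/h.

57.99 km/h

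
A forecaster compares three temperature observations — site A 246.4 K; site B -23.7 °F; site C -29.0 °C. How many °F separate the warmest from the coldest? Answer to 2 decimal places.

7.55 °F

site A: 246.4 K = -26.750 °C.
site B: -23.7 °F = -30.944 °C.
Spread: (-26.750) − (-30.944) = 4.194 °C = 7.55 °F.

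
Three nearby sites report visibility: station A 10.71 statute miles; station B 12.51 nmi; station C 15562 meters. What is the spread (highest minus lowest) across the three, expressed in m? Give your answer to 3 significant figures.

station A: 10.71 SM = 17236.07 m.
station B: 12.51 nmi = 23168.52 m.
Spread: 23168.52 − 15562.00 = 7610 m.

7610 m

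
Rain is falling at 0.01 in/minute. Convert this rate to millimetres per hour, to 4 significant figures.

0.01 in/minute × 25.4 mm/in × 60 minute/hour = 15.24 mm/hour.

15.24 mm/hour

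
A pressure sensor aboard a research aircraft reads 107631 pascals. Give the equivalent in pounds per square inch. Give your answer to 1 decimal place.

15.6 psi

1 Pa = 0.000145038 psi, so 107631 × 0.000145038 = 15.6 psi.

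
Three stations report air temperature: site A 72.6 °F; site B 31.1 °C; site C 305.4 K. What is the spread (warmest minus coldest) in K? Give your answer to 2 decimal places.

9.69 K

site A: 72.6 °F = 22.556 °C.
site C: 305.4 K = 32.250 °C.
Spread: 32.250 − 22.556 = 9.694 °C.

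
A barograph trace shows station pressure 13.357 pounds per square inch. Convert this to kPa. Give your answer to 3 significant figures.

92.1 kPa

1 psi = 6.89476 kPa, so 13.357 × 6.89476 = 92.1 kPa.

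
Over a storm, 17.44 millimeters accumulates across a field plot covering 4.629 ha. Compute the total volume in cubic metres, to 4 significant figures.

Area: 4.629 ha = 46290 m².
1 mm over 1 m² is 1 L, so volume = 17.44 × 46290 = 807297.6 L = 807.3 m³.

807.3 cubic metres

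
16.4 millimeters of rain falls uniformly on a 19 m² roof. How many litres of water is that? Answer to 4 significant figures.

311.6 litres

1 mm over 1 m² is 1 L, so volume = 16.4 × 19 = 311.6 L.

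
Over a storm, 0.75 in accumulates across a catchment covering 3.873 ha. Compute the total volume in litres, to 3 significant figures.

738000 litres

Depth: 0.75 in × 25.4 = 19.05 mm.
Area: 3.873 ha = 38730 m².
1 mm over 1 m² is 1 L, so volume = 19.05 × 38730 = 737806.5 L ≈ 738000 L.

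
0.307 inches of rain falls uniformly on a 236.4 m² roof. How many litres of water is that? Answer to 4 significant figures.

1843 litres

Depth: 0.307 in × 25.4 = 7.7978 mm.
1 mm over 1 m² is 1 L, so volume = 7.7978 × 236.4 = 1843.3999 L ≈ 1843 L.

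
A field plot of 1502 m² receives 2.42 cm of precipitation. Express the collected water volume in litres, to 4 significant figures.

Depth: 2.42 cm × 10 = 24.2 mm.
1 mm over 1 m² is 1 L, so volume = 24.2 × 1502 = 36348.4 L ≈ 36350 L.

36350 litres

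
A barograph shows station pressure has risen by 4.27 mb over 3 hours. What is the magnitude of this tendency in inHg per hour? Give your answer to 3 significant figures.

0.0420 inHg per hour

4.27 mb / 3 h × 0.02953 inHg/mb = 0.0420 inHg/h.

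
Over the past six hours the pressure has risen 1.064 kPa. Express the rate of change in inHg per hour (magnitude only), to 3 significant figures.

1.064 kPa / 6 h × 0.2953 inHg/kPa = 0.0524 inHg/h.

0.0524 inHg per hour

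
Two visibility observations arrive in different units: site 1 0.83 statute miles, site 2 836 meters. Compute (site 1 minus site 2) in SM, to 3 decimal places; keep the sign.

site 2: 836 m = 0.51947 SM.
Difference: 0.83000 − 0.51947 = 0.311 SM.

0.311 SM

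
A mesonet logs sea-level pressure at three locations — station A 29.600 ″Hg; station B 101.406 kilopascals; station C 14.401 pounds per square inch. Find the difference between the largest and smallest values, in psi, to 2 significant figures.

0.31 psi

station A: 29.600 inHg = 14.5382 psi.
station B: 101.406 kPa = 14.7077 psi.
Spread: 14.7077 − 14.4010 = 0.31 psi.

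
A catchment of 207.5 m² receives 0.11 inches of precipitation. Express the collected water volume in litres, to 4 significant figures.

579.8 litres

Depth: 0.11 in × 25.4 = 2.794 mm.
1 mm over 1 m² is 1 L, so volume = 2.794 × 207.5 = 579.755 L ≈ 579.8 L.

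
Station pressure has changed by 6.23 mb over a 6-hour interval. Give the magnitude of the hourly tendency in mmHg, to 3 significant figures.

6.23 mb / 6 h × 0.750062 mmHg/mb = 0.779 mmHg/h.

0.779 mmHg per hour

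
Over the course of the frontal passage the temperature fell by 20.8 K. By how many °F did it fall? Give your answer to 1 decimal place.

Converting a difference, only the 9/5 scale factor applies: Δ°F = 20.8 × 1.8 = 37.4 °F.

37.4 °F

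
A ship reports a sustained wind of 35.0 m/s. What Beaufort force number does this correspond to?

Beaufort force 12

35.0 m/s lies in the Beaufort 12 band (hurricane force, ≥32.7 m/s).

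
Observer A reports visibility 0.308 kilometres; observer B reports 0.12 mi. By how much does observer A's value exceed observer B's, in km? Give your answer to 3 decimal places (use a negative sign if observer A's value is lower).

observer B: 0.12 SM = 0.19312 km.
Difference: 0.30800 − 0.19312 = 0.115 km.

0.115 km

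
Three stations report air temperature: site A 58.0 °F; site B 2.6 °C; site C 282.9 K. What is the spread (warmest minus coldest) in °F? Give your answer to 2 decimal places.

site A: 58.0 °F = 14.444 °C.
site C: 282.9 K = 9.750 °C.
Spread: 14.444 − 2.600 = 11.844 °C = 21.32 °F.

21.32 °F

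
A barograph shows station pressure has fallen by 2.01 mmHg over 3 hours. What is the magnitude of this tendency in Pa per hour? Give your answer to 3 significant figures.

89.3 Pa per hour

2.01 mmHg / 3 h × 133.322 Pa/mmHg = 89.3 Pa/h.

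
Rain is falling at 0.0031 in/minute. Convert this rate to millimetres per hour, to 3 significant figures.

0.0031 in/minute × 25.4 mm/in × 60 minute/hour = 4.72 mm/hour.

4.72 mm/hour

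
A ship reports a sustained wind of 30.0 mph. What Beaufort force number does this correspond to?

30.0 mph = 13.4 m/s, which is Beaufort 6 (strong breeze, 10.8–13.8 m/s).

Beaufort force 6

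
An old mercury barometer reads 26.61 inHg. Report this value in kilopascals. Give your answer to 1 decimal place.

1 inHg = 3.38639 kPa, so 26.61 × 3.38639 = 90.1 kPa.

90.1 kPa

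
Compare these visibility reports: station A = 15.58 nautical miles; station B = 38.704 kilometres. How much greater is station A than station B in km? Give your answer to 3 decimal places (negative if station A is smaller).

-9.850 km

station A: 15.58 nmi = 28.85416 km.
Difference: 28.85416 − 38.70400 = -9.850 km.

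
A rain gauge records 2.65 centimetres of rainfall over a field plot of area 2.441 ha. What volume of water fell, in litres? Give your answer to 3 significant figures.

647000 litres

Depth: 2.65 cm × 10 = 26.5 mm.
Area: 2.441 ha = 24410 m².
1 mm over 1 m² is 1 L, so volume = 26.5 × 24410 = 646865 L ≈ 647000 L.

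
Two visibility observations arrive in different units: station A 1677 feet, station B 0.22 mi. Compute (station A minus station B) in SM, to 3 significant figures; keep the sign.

0.0976 SM

station A: 1677 ft = 0.317614 SM.
Difference: 0.317614 − 0.220000 = 0.0976 SM.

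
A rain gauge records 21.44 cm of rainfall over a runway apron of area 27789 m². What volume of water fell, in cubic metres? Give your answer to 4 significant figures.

Depth: 21.44 cm × 10 = 214.4 mm.
1 mm over 1 m² is 1 L, so volume = 214.4 × 27789 = 5957961.6 L = 5958 m³.

5958 cubic metres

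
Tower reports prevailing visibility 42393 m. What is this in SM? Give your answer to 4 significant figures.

1 m = 0.000621371 SM, so 42393 × 0.000621371 = 26.34 SM.

26.34 SM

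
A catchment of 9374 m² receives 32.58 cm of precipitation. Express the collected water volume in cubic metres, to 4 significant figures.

Depth: 32.58 cm × 10 = 325.8 mm.
1 mm over 1 m² is 1 L, so volume = 325.8 × 9374 = 3054049.2 L = 3054 m³.

3054 cubic metres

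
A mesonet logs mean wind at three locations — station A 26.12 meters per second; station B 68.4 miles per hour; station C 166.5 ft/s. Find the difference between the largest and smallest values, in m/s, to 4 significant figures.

station B: 68.4 mph = 30.5775 m/s.
station C: 166.5 ft/s = 50.7492 m/s.
Spread: 50.7492 − 26.1200 = 24.63 m/s.

24.63 m/s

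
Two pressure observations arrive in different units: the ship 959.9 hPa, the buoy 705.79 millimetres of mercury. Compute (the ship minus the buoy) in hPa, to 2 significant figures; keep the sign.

the buoy: 705.79 mmHg = 940.98 hPa.
Difference: 959.90 − 940.98 = 19 hPa.

19 hPa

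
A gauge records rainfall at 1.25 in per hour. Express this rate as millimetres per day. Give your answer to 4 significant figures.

1.25 in/hour × 25.4 mm/in × 24 hour/day = 762.0 mm/day.

762.0 mm/day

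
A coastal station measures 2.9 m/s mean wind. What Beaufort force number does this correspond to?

2.9 m/s lies in the Beaufort 2 band (light breeze, 1.6–3.3 m/s).

Beaufort force 2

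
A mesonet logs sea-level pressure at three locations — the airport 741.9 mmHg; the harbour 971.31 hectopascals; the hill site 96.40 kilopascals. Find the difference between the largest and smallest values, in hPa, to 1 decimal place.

25.1 hPa

the airport: 741.9 mmHg = 989.119 hPa.
the hill site: 96.40 kPa = 964.000 hPa.
Spread: 989.119 − 964.000 = 25.1 hPa.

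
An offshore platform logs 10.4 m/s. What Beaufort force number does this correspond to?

10.4 m/s lies in the Beaufort 5 band (fresh breeze, 8.0–10.7 m/s).

Beaufort force 5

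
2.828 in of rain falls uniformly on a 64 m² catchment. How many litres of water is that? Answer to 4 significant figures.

Depth: 2.828 in × 25.4 = 71.8312 mm.
1 mm over 1 m² is 1 L, so volume = 71.8312 × 64 = 4597.1968 L ≈ 4597 L.

4597 litres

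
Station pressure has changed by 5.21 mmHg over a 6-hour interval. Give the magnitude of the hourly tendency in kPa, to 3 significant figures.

5.21 mmHg / 6 h × 0.133322 kPa/mmHg = 0.116 kPa/h.

0.116 kPa per hour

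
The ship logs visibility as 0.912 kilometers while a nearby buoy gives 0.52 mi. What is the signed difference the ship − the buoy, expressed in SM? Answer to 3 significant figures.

the ship: 0.912 km = 0.566691 SM.
Difference: 0.566691 − 0.520000 = 0.0467 SM.

0.0467 SM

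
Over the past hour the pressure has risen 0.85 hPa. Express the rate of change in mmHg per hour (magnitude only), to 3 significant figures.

0.638 mmHg per hour

0.85 hPa / 1 h × 0.750062 mmHg/hPa = 0.638 mmHg/h.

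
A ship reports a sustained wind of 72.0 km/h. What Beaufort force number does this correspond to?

72.0 km/h = 20.0 m/s, which is Beaufort 8 (gale, 17.2–20.7 m/s).

Beaufort force 8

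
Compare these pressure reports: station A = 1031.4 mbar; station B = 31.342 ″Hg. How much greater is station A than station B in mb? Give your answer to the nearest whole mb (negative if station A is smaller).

-30 mb

station B: 31.342 inHg = 1061.36 mb.
Difference: 1031.40 − 1061.36 = -30 mb.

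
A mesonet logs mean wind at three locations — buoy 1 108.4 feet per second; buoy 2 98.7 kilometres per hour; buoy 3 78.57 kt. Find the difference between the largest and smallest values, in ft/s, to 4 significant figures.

buoy 2: 98.7 km/h = 89.9497 ft/s.
buoy 3: 78.57 kt = 132.6112 ft/s.
Spread: 132.6112 − 89.9497 = 42.66 ft/s.

42.66 ft/s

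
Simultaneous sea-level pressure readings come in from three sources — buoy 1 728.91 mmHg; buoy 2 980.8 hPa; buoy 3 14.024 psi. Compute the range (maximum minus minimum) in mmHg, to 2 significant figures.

10 mmHg

buoy 2: 980.8 hPa = 735.66 mmHg.
buoy 3: 14.024 psi = 725.25 mmHg.
Spread: 735.66 − 725.25 = 10 mmHg.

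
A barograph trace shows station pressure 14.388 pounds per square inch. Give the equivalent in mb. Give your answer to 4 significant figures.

1 psi = 68.9476 mb, so 14.388 × 68.9476 = 992.0 mb.

992.0 mb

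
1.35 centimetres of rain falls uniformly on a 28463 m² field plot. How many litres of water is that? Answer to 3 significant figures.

Depth: 1.35 cm × 10 = 13.5 mm.
1 mm over 1 m² is 1 L, so volume = 13.5 × 28463 = 384250.5 L ≈ 384000 L.

384000 litres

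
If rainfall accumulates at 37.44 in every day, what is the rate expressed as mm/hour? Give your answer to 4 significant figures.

39.62 mm/hour

37.44 in/day × 25.4 mm/in × 0.0416667 day/hour = 39.62 mm/hour.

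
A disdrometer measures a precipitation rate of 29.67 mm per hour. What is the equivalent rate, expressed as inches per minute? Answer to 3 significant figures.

0.0195 in/minute

29.67 mm/hour × 0.0393701 in/mm × 0.0166667 hour/minute = 0.0195 in/minute.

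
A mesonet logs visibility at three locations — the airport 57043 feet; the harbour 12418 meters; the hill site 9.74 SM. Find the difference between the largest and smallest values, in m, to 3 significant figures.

the airport: 57043 ft = 17386.71 m.
the hill site: 9.74 SM = 15675.01 m.
Spread: 17386.71 − 12418.00 = 4970 m.

4970 m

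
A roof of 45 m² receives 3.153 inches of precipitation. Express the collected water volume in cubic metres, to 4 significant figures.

3.604 cubic metres

Depth: 3.153 in × 25.4 = 80.0862 mm.
1 mm over 1 m² is 1 L, so volume = 80.0862 × 45 = 3603.879 L = 3.604 m³.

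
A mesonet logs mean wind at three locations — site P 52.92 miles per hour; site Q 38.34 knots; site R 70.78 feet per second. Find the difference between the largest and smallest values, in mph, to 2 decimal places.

8.80 mph

site Q: 38.34 kt = 44.1209 mph.
site R: 70.78 ft/s = 48.2591 mph.
Spread: 52.9200 − 44.1209 = 8.80 mph.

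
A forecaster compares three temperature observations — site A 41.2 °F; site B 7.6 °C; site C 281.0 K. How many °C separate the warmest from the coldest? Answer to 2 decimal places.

site A: 41.2 °F = 5.111 °C.
site C: 281.0 K = 7.850 °C.
Spread: 7.850 − 5.111 = 2.739 °C.

2.74 °C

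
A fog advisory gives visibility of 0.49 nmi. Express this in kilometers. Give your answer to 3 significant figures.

0.907 km

1 nmi = 1.852 km, so 0.49 × 1.852 = 0.907 km.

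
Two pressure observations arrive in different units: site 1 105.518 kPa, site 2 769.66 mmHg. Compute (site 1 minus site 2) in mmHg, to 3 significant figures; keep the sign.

21.8 mmHg

site 1: 105.518 kPa = 791.450 mmHg.
Difference: 791.450 − 769.660 = 21.8 mmHg.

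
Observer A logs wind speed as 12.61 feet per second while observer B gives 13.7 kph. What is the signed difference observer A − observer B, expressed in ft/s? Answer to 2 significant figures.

observer B: 13.7 km/h = 12.4854 ft/s.
Difference: 12.6100 − 12.4854 = 0.12 ft/s.

0.12 ft/s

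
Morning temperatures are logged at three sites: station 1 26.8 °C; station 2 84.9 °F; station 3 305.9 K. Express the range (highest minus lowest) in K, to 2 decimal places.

station 2: 84.9 °F = 29.389 °C.
station 3: 305.9 K = 32.750 °C.
Spread: 32.750 − 26.800 = 5.950 °C.

5.95 K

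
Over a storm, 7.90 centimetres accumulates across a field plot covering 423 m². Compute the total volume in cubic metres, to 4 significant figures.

33.42 cubic metres

Depth: 7.90 cm × 10 = 79 mm.
1 mm over 1 m² is 1 L, so volume = 79 × 423 = 33417 L = 33.42 m³.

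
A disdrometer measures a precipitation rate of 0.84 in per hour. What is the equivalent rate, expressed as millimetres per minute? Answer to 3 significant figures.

0.84 in/hour × 25.4 mm/in × 0.0166667 hour/minute = 0.356 mm/minute.

0.356 mm/minute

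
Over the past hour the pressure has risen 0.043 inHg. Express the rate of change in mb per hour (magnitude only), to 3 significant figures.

1.46 mb per hour

0.043 inHg / 1 h × 33.8639 mb/inHg = 1.46 mb/h.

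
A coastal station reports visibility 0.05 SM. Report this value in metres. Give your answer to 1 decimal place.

1 SM = 1609.34 m, so 0.05 × 1609.34 = 80.5 m.

80.5 m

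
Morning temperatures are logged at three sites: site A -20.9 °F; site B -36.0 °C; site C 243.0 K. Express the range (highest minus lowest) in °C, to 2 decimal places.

site A: -20.9 °F = -29.389 °C.
site C: 243.0 K = -30.150 °C.
Spread: (-29.389) − (-36.000) = 6.611 °C.

6.61 °C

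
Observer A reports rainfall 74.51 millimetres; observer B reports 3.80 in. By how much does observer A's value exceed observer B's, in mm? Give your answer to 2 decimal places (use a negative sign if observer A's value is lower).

observer B: 3.80 in = 96.5200 mm.
Difference: 74.5100 − 96.5200 = -22.01 mm.

-22.01 mm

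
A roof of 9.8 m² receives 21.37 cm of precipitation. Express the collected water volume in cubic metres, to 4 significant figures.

Depth: 21.37 cm × 10 = 213.7 mm.
1 mm over 1 m² is 1 L, so volume = 213.7 × 9.8 = 2094.26 L = 2.094 m³.

2.094 cubic metres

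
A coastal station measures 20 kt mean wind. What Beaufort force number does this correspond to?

20 kt lies in the Beaufort 5 band (fresh breeze, 17–21 kt).

Beaufort force 5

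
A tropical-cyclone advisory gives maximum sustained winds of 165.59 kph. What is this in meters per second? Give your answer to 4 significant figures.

1 km/h = 0.277778 m/s, so 165.59 × 0.277778 = 46.00 m/s.

46.00 m/s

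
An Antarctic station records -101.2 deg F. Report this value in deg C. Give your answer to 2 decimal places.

-74.00 °C

°C = (°F − 32) × 5/9 = (-101.2 − 32) / 1.8 = -74.00 °C.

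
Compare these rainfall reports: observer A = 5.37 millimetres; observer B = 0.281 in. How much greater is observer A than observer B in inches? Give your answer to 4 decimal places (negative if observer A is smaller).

-0.0696 in

observer A: 5.37 mm = 0.211417 in.
Difference: 0.211417 − 0.281000 = -0.0696 in.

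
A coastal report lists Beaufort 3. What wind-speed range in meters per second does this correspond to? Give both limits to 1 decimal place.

Beaufort 3 (gentle breeze) spans 3.4–5.4 m/s.

3.4 to 5.4 m/s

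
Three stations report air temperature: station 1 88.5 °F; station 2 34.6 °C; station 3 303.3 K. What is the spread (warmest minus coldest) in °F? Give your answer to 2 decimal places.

station 1: 88.5 °F = 31.389 °C.
station 3: 303.3 K = 30.150 °C.
Spread: 34.600 − 30.150 = 4.450 °C = 8.01 °F.

8.01 °F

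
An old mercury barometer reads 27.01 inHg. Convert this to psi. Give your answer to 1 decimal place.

1 inHg = 0.491154 psi, so 27.01 × 0.491154 = 13.3 psi.

13.3 psi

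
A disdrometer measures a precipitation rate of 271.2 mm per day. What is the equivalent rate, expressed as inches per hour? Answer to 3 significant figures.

0.445 in/hour

271.2 mm/day × 0.0393701 in/mm × 0.0416667 day/hour = 0.445 in/hour.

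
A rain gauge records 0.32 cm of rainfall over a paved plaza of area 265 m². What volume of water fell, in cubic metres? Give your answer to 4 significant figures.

Depth: 0.32 cm × 10 = 3.2 mm.
1 mm over 1 m² is 1 L, so volume = 3.2 × 265 = 848 L = 0.8480 m³.

0.8480 cubic metres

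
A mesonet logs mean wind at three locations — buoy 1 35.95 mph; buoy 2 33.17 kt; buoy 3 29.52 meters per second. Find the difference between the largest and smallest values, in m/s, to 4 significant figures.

13.45 m/s

buoy 1: 35.95 mph = 16.0711 m/s.
buoy 2: 33.17 kt = 17.0641 m/s.
Spread: 29.5200 − 16.0711 = 13.45 m/s.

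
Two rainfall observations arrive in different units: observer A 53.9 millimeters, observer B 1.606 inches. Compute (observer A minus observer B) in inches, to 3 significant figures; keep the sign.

0.516 in

observer A: 53.9 mm = 2.12205 in.
Difference: 2.12205 − 1.60600 = 0.516 in.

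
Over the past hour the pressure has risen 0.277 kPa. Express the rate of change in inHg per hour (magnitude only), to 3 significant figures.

0.0818 inHg per hour

0.277 kPa / 1 h × 0.2953 inHg/kPa = 0.0818 inHg/h.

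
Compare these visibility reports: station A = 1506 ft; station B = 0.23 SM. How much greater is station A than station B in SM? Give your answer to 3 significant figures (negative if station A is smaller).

station A: 1506 ft = 0.285227 SM.
Difference: 0.285227 − 0.230000 = 0.0552 SM.

0.0552 SM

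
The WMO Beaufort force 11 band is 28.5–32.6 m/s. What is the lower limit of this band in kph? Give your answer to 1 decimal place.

102.6 km/h

28.5–32.6 m/s × 3.6 = 102.6–117.4 km/h.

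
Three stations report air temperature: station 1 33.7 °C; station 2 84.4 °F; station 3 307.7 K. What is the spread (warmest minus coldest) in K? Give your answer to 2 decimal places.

5.44 K

station 2: 84.4 °F = 29.111 °C.
station 3: 307.7 K = 34.550 °C.
Spread: 34.550 − 29.111 = 5.439 °C.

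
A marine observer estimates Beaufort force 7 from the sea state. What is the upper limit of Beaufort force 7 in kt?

Beaufort 7 (near gale) spans 28–33 knots.

33 kt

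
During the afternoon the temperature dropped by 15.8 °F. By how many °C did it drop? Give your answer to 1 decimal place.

For a temperature change the 32° offset cancels: Δ°C = 15.8 × 0.5556 = 8.8 °C.

8.8 °C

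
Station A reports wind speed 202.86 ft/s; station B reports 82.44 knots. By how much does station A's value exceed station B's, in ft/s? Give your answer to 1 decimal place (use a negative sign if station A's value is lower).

station B: 82.44 kt = 139.143 ft/s.
Difference: 202.860 − 139.143 = 63.7 ft/s.

63.7 ft/s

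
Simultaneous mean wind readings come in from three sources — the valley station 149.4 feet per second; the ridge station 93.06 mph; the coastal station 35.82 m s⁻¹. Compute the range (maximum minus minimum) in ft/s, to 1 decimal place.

31.9 ft/s

the ridge station: 93.06 mph = 136.488 ft/s.
the coastal station: 35.82 m/s = 117.520 ft/s.
Spread: 149.400 − 117.520 = 31.9 ft/s.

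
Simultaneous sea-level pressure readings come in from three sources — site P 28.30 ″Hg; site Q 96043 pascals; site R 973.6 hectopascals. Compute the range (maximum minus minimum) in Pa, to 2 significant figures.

site P: 28.30 inHg = 95834.81 Pa.
site R: 973.6 hPa = 97360.00 Pa.
Spread: 97360.00 − 95834.81 = 1500 Pa.

1500 Pa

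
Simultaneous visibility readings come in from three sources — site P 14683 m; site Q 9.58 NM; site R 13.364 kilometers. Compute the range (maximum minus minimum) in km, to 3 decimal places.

4.378 km

site P: 14683 m = 14.68300 km.
site Q: 9.58 nmi = 17.74216 km.
Spread: 17.74216 − 13.36400 = 4.378 km.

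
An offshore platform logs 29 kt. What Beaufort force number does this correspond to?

Beaufort force 7

29 kt lies in the Beaufort 7 band (near gale, 28–33 kt).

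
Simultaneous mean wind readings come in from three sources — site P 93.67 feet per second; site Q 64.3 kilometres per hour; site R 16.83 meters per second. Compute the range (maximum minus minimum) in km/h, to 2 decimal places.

site P: 93.67 ft/s = 102.7822 km/h.
site R: 16.83 m/s = 60.5880 km/h.
Spread: 102.7822 − 60.5880 = 42.19 km/h.

42.19 km/h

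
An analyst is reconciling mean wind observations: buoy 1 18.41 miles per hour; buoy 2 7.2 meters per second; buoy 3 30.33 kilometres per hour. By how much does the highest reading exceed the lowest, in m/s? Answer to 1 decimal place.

1.2 m/s

buoy 1: 18.41 mph = 8.230 m/s.
buoy 3: 30.33 km/h = 8.425 m/s.
Spread: 8.425 − 7.200 = 1.2 m/s.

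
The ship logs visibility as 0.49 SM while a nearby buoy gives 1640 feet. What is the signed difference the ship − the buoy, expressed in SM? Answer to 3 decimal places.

the buoy: 1640 ft = 0.31061 SM.
Difference: 0.49000 − 0.31061 = 0.179 SM.

0.179 SM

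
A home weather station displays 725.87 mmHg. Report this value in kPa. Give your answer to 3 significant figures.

96.8 kPa

1 mmHg = 0.133322 kPa, so 725.87 × 0.133322 = 96.8 kPa.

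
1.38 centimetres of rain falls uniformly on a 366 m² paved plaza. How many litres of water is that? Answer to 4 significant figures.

Depth: 1.38 cm × 10 = 13.8 mm.
1 mm over 1 m² is 1 L, so volume = 13.8 × 366 = 5050.8 L ≈ 5051 L.

5051 litres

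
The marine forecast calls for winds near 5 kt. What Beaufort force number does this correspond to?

5 kt lies in the Beaufort 2 band (light breeze, 4–6 kt).

Beaufort force 2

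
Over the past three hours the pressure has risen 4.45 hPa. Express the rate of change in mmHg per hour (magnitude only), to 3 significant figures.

4.45 hPa / 3 h × 0.750062 mmHg/hPa = 1.11 mmHg/h.

1.11 mmHg per hour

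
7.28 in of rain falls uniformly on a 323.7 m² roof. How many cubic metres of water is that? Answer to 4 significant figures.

Depth: 7.28 in × 25.4 = 184.912 mm.
1 mm over 1 m² is 1 L, so volume = 184.912 × 323.7 = 59856.014 L = 59.86 m³.

59.86 cubic metres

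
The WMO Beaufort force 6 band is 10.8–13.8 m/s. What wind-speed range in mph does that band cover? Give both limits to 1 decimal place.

10.8–13.8 m/s × 2.237 = 24.2–30.9 mph.

24.2 to 30.9 mph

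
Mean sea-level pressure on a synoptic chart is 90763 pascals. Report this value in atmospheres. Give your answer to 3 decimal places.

1 Pa = 9.86923e-06 atm, so 90763 × 9.86923e-06 = 0.896 atm.

0.896 atm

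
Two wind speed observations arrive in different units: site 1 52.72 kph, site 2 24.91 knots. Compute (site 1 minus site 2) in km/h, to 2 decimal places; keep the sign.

site 2: 24.91 kt = 46.1333 km/h.
Difference: 52.7200 − 46.1333 = 6.59 km/h.

6.59 km/h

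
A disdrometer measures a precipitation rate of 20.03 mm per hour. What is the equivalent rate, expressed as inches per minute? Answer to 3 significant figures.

0.0131 in/minute

20.03 mm/hour × 0.0393701 in/mm × 0.0166667 hour/minute = 0.0131 in/minute.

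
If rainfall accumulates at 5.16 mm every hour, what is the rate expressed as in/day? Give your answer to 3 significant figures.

5.16 mm/hour × 0.0393701 in/mm × 24 hour/day = 4.88 in/day.

4.88 in/day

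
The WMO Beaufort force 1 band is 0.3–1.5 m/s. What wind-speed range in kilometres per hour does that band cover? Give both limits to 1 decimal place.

1.1 to 5.4 km/h

0.3–1.5 m/s × 3.6 = 1.1–5.4 km/h.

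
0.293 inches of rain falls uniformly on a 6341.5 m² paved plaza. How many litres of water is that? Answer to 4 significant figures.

Depth: 0.293 in × 25.4 = 7.4422 mm.
1 mm over 1 m² is 1 L, so volume = 7.4422 × 6341.5 = 47194.711 L ≈ 47190 L.

47190 litres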